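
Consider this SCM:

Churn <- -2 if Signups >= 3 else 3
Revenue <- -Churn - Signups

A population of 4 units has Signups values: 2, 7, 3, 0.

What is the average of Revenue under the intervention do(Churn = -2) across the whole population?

-1

Every unit gets Churn=-2 under the intervention. Revenue values become 0, -5, -1, 2; E[Revenue|do(Churn=-2)] = -1.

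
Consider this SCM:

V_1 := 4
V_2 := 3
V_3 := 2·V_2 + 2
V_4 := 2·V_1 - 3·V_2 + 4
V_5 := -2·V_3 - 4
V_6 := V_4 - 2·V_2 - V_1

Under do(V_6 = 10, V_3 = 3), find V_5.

-10

Under do(V_6 = 10, V_3 = 3), each intervened variable's structural equation is replaced by its fixed value.
V_5 = -2·V_3 - 4  [with V_3=3]  = -10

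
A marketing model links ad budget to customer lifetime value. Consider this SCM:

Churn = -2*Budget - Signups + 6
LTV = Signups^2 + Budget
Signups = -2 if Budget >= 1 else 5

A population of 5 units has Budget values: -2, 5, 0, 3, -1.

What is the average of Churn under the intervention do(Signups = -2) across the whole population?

do(Signups=-2) breaks Signups's dependence on Budget. With Signups=-2 fixed, Churn across the units is 12, -2, 8, 2, 10, mean 6.

6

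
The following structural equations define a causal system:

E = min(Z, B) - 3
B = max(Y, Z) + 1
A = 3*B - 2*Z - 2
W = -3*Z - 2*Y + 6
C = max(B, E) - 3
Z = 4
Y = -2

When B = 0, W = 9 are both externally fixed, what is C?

The joint intervention fixes B = 0, W = 9, removing each variable's own equation.
E = min(Z, B) - 3  [with Z=4, B=0]  = -3
C = max(B, E) - 3  [with B=0, E=-3]  = -3

-3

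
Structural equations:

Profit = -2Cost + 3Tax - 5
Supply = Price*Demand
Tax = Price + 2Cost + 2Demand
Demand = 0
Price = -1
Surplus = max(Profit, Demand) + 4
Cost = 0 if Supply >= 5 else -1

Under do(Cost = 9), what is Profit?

28

Under do(Cost=9), the mechanism Cost = 0 if Supply >= 5 else -1 is discarded; Cost is fixed at 9.
Tax = Price + 2Cost + 2Demand  [with Price=-1, Cost=9, Demand=0]  = 17
Profit = -2Cost + 3Tax - 5  [with Cost=9, Tax=17]  = 28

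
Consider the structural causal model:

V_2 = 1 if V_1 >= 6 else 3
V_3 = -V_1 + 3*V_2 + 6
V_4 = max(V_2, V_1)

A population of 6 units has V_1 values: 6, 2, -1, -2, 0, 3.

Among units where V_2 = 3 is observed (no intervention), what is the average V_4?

3

Observing V_2=3 restricts to units where V_2's equation naturally yields 3: V_1 ∈ {2, -1, -2, 0, 3}. In that subpopulation V_4 = 3, 3, 3, 3, 3, mean 3.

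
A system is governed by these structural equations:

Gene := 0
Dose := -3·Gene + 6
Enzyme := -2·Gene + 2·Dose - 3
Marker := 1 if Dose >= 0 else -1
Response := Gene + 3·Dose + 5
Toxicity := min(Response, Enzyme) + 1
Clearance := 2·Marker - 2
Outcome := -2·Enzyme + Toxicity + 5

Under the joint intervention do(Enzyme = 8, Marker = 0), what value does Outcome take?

The joint intervention fixes Enzyme = 8, Marker = 0, removing each variable's own equation.
Dose = -3·Gene + 6  [with Gene=0]  = 6
Response = Gene + 3·Dose + 5  [with Gene=0, Dose=6]  = 23
Toxicity = min(Response, Enzyme) + 1  [with Response=23, Enzyme=8]  = 9
Outcome = -2·Enzyme + Toxicity + 5  [with Enzyme=8, Toxicity=9]  = -2

-2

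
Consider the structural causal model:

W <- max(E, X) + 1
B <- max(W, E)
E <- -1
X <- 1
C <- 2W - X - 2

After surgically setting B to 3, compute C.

The intervention breaks the incoming arrows to B: B <- max(W, E) no longer applies, and B = 3.
Since C is not a descendant of the intervened variable, it is unaffected.
W = max(E, X) + 1  [with E=-1, X=1]  = 2
C = 2W - X - 2  [with W=2, X=1]  = 1

1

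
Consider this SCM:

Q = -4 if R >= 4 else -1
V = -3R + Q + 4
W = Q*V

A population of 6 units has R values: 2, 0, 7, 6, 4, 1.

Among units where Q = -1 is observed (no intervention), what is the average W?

0

Observing Q=-1 restricts to units where Q's equation naturally yields -1: R ∈ {2, 0, 1}. In that subpopulation W = 3, -3, 0, mean 0.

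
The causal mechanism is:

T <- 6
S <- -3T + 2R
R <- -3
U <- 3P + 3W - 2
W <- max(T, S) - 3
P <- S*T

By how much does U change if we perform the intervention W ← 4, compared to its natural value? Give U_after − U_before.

3

The intervention breaks the incoming arrows to W: W <- max(T, S) - 3 no longer applies, and W = 4.
S = -3T + 2R  [with T=6, R=-3]  = -24
P = S*T  [with S=-24, T=6]  = -144
U = 3P + 3W - 2  [with P=-144, W=4]  = -422
Without intervention: S = -3T + 2R  [with T=6, R=-3]  = -24; P = S*T  [with S=-24, T=6]  = -144; W = max(T, S) - 3  [with T=6, S=-24]  = 3; U = 3P + 3W - 2  [with P=-144, W=3]  = -425.
Change = -422 − (-425) = 3.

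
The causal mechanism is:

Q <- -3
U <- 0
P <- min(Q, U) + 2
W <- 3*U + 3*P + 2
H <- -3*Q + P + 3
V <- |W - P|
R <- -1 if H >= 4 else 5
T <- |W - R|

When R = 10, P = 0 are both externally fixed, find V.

2

Setting R = 10, P = 0 by intervention discards those variables' equations.
W = 3*U + 3*P + 2  [with U=0, P=0]  = 2
V = |W - P|  [with W=2, P=0]  = 2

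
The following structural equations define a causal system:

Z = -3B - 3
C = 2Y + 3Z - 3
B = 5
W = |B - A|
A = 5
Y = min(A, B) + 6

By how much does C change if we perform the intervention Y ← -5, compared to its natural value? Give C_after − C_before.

-32

Under do(Y=-5), the mechanism Y = min(A, B) + 6 is discarded; Y is fixed at -5.
Z = -3B - 3  [with B=5]  = -18
C = 2Y + 3Z - 3  [with Y=-5, Z=-18]  = -67
Without intervention: Z = -3B - 3  [with B=5]  = -18; Y = min(A, B) + 6  [with A=5, B=5]  = 11; C = 2Y + 3Z - 3  [with Y=11, Z=-18]  = -35.
Change = -67 − (-35) = -32.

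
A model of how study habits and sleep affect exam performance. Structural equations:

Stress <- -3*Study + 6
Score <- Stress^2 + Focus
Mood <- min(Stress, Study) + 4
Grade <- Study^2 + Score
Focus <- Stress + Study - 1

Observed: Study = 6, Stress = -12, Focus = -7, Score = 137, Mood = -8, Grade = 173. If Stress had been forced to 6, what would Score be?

47

Under do(Stress=6), the mechanism Stress <- -3*Study + 6 is discarded; Stress is fixed at 6.
Focus = Stress + Study - 1  [with Stress=6, Study=6]  = 11
Score = Stress^2 + Focus  [with Stress=6, Focus=11]  = 47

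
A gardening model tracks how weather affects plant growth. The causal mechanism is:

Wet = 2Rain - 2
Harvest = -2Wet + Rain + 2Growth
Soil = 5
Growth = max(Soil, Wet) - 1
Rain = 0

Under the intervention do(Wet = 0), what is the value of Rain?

Under do(Wet=0), the mechanism Wet = 2Rain - 2 is discarded; Wet is fixed at 0.
Rain is not downstream of the intervention, so its value is determined by the original equations.

0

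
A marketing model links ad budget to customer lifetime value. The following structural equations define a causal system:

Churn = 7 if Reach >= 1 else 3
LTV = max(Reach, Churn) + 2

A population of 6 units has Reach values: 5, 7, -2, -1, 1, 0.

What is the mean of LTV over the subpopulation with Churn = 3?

E[LTV|Churn=3] averages over only the 3 units with Churn=3 (Reach = -2, -1, 0): LTV = 5, 5, 5, mean 5.

5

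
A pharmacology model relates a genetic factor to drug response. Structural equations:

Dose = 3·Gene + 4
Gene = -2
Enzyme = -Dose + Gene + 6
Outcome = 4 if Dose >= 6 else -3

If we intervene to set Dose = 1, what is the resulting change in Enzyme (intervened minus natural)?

-3

The intervention breaks the incoming arrows to Dose: Dose = 3·Gene + 4 no longer applies, and Dose = 1.
Enzyme = -Dose + Gene + 6  [with Dose=1, Gene=-2]  = 3
Without intervention: Dose = 3·Gene + 4  [with Gene=-2]  = -2; Enzyme = -Dose + Gene + 6  [with Dose=-2, Gene=-2]  = 6.
Change = 3 − 6 = -3.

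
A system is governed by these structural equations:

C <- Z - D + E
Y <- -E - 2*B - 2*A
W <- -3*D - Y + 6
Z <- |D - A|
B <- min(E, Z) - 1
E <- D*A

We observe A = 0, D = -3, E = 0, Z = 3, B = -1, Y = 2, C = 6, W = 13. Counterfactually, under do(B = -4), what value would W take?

7

do(B=-4) replaces the equation B <- min(E, Z) - 1 with the constant B = -4.
E = D*A  [with D=-3, A=0]  = 0
Y = -E - 2*B - 2*A  [with E=0, B=-4, A=0]  = 8
W = -3*D - Y + 6  [with D=-3, Y=8]  = 7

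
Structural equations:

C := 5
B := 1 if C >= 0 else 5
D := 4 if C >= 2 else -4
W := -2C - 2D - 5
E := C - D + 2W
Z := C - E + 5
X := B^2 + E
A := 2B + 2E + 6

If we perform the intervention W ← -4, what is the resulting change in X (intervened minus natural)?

The intervention breaks the incoming arrows to W: W := -2C - 2D - 5 no longer applies, and W = -4.
B = 1 if C >= 0 else 5  [with C=5]  = 1
D = 4 if C >= 2 else -4  [with C=5]  = 4
E = C - D + 2W  [with C=5, D=4, W=-4]  = -7
X = B^2 + E  [with B=1, E=-7]  = -6
Without intervention: B = 1 if C >= 0 else 5  [with C=5]  = 1; D = 4 if C >= 2 else -4  [with C=5]  = 4; W = -2C - 2D - 5  [with C=5, D=4]  = -23; E = C - D + 2W  [with C=5, D=4, W=-23]  = -45; X = B^2 + E  [with B=1, E=-45]  = -44.
Change = -6 − (-44) = 38.

38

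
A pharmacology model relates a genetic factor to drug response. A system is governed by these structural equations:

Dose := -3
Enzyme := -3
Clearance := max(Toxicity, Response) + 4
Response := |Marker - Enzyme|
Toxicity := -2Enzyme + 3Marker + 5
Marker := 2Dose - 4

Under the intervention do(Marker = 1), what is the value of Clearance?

The intervention breaks the incoming arrows to Marker: Marker := 2Dose - 4 no longer applies, and Marker = 1.
Response = |Marker - Enzyme|  [with Marker=1, Enzyme=-3]  = 4
Toxicity = -2Enzyme + 3Marker + 5  [with Enzyme=-3, Marker=1]  = 14
Clearance = max(Toxicity, Response) + 4  [with Toxicity=14, Response=4]  = 18

18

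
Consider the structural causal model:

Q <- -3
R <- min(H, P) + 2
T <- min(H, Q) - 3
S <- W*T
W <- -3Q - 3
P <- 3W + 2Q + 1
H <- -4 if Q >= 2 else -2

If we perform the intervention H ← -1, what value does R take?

1

Under do(H=-1), the mechanism H <- -4 if Q >= 2 else -2 is discarded; H is fixed at -1.
W = -3Q - 3  [with Q=-3]  = 6
P = 3W + 2Q + 1  [with W=6, Q=-3]  = 13
R = min(H, P) + 2  [with H=-1, P=13]  = 1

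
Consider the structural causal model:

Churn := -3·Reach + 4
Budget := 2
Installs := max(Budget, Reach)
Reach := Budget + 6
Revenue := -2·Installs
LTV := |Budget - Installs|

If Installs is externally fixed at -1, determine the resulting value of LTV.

The intervention breaks the incoming arrows to Installs: Installs := max(Budget, Reach) no longer applies, and Installs = -1.
LTV = |Budget - Installs|  [with Budget=2, Installs=-1]  = 3

3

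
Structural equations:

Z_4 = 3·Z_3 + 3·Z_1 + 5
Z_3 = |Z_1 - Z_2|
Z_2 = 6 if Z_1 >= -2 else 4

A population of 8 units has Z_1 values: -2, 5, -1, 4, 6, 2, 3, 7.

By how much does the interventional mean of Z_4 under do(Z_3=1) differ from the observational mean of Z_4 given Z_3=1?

do(Z_3=1) breaks Z_3's dependence on Z_1. With Z_3=1 fixed, Z_4 across the units is 2, 23, 5, 20, 26, 14, 17, 29, mean 17.
Conditioning on Z_3=1 selects the 2 unit(s) with Z_1 ∈ {5, 7}. Their Z_4 values: 23, 29. Mean = 26.
Difference = 17 − 26 = -9.

-9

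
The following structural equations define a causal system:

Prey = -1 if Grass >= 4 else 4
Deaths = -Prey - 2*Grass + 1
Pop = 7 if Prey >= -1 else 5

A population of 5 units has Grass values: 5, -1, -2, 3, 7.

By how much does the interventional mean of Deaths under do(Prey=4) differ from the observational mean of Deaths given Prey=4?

do(Prey=4) breaks Prey's dependence on Grass. With Prey=4 fixed, Deaths across the units is -13, -1, 1, -9, -17, mean -7.8.
E[Deaths|Prey=4] averages over only the 3 units with Prey=4 (Grass = -1, -2, 3): Deaths = -1, 1, -9, mean -3.
Difference = -7.8 − (-3) = -4.8.

-4.8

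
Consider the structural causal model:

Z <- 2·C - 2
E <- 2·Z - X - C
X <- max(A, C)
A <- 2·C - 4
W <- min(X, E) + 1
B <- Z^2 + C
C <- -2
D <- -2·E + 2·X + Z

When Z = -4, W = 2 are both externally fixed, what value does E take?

-4

Under do(Z = -4, W = 2), each intervened variable's structural equation is replaced by its fixed value.
A = 2·C - 4  [with C=-2]  = -8
X = max(A, C)  [with A=-8, C=-2]  = -2
E = 2·Z - X - C  [with Z=-4, X=-2, C=-2]  = -4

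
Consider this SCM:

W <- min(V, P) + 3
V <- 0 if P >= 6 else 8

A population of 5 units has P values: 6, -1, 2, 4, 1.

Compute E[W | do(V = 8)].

do(V=8) breaks V's dependence on P. With V=8 fixed, W across the units is 9, 2, 5, 7, 4, mean 5.4.

5.4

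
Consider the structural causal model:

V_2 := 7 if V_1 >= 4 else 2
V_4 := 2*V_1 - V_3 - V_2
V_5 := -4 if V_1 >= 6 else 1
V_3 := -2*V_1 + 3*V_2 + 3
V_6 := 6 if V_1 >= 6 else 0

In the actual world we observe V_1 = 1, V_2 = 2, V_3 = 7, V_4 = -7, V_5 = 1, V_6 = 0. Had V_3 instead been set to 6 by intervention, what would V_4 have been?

-6

The intervention breaks the incoming arrows to V_3: V_3 := -2*V_1 + 3*V_2 + 3 no longer applies, and V_3 = 6.
V_2 = 7 if V_1 >= 4 else 2  [with V_1=1]  = 2
V_4 = 2*V_1 - V_3 - V_2  [with V_1=1, V_3=6, V_2=2]  = -6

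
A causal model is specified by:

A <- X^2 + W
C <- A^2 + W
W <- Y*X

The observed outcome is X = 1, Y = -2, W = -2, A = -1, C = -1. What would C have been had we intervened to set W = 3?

do(W=3) replaces the equation W <- Y*X with the constant W = 3.
A = X^2 + W  [with X=1, W=3]  = 4
C = A^2 + W  [with A=4, W=3]  = 19

19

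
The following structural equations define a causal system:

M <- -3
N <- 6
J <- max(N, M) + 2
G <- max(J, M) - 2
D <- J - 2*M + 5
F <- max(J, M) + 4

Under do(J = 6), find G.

4

The intervention breaks the incoming arrows to J: J <- max(N, M) + 2 no longer applies, and J = 6.
G = max(J, M) - 2  [with J=6, M=-3]  = 4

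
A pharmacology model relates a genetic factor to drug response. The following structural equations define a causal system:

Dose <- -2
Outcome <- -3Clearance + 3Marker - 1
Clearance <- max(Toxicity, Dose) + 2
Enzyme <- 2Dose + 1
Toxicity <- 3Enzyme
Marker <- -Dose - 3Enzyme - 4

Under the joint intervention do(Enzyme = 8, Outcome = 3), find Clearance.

26

Setting Enzyme = 8, Outcome = 3 by intervention discards those variables' equations.
Toxicity = 3Enzyme  [with Enzyme=8]  = 24
Clearance = max(Toxicity, Dose) + 2  [with Toxicity=24, Dose=-2]  = 26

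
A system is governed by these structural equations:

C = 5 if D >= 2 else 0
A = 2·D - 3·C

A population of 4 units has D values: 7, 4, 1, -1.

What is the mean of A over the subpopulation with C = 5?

-4

Conditioning on C=5 selects the 2 unit(s) with D ∈ {7, 4}. Their A values: -1, -7. Mean = -4.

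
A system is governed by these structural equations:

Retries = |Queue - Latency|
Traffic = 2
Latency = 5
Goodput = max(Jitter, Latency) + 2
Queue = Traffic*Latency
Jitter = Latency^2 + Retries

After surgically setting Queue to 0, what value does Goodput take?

The intervention breaks the incoming arrows to Queue: Queue = Traffic*Latency no longer applies, and Queue = 0.
Retries = |Queue - Latency|  [with Queue=0, Latency=5]  = 5
Jitter = Latency^2 + Retries  [with Latency=5, Retries=5]  = 30
Goodput = max(Jitter, Latency) + 2  [with Jitter=30, Latency=5]  = 32

32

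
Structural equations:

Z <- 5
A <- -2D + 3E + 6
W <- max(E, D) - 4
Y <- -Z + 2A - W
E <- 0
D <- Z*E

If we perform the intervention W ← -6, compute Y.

13

The intervention breaks the incoming arrows to W: W <- max(E, D) - 4 no longer applies, and W = -6.
D = Z*E  [with Z=5, E=0]  = 0
A = -2D + 3E + 6  [with D=0, E=0]  = 6
Y = -Z + 2A - W  [with Z=5, A=6, W=-6]  = 13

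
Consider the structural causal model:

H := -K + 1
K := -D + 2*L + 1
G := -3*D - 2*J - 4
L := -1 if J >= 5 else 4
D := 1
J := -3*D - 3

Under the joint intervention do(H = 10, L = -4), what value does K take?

-8

Setting H = 10, L = -4 by intervention discards those variables' equations.
K = -D + 2*L + 1  [with D=1, L=-4]  = -8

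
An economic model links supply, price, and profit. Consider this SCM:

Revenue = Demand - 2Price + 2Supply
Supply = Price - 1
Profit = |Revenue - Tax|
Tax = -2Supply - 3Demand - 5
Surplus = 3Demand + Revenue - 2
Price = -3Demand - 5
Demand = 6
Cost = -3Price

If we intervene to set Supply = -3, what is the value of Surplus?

The intervention breaks the incoming arrows to Supply: Supply = Price - 1 no longer applies, and Supply = -3.
Price = -3Demand - 5  [with Demand=6]  = -23
Revenue = Demand - 2Price + 2Supply  [with Demand=6, Price=-23, Supply=-3]  = 46
Surplus = 3Demand + Revenue - 2  [with Demand=6, Revenue=46]  = 62

62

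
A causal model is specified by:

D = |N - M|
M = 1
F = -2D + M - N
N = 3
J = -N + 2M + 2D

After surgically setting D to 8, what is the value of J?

do(D=8) replaces the equation D = |N - M| with the constant D = 8.
J = -N + 2M + 2D  [with N=3, M=1, D=8]  = 15

15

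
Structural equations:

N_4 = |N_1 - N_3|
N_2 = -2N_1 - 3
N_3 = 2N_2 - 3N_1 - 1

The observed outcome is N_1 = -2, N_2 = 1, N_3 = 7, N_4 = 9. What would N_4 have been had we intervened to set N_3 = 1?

3

The intervention breaks the incoming arrows to N_3: N_3 = 2N_2 - 3N_1 - 1 no longer applies, and N_3 = 1.
N_4 = |N_1 - N_3|  [with N_1=-2, N_3=1]  = 3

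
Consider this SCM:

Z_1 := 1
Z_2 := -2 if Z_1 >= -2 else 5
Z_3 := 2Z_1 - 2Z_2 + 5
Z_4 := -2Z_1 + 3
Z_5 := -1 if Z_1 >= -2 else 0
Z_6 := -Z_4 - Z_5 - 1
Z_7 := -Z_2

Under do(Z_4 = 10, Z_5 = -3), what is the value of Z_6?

-8

The joint intervention fixes Z_4 = 10, Z_5 = -3, removing each variable's own equation.
Z_6 = -Z_4 - Z_5 - 1  [with Z_4=10, Z_5=-3]  = -8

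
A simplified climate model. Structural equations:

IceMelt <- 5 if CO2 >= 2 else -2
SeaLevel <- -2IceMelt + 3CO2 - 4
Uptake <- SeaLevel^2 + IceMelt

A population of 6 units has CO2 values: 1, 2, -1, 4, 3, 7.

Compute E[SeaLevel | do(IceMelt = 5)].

-6

Under do(IceMelt=5), IceMelt's equation is replaced by IceMelt=5 for every unit. Per-unit SeaLevel: -11, -8, -17, -2, -5, 7. Mean = -6.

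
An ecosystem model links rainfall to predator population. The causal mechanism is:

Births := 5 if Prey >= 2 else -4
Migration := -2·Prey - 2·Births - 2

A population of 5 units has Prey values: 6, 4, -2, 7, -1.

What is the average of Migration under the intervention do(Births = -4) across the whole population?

Every unit gets Births=-4 under the intervention. Migration values become -6, -2, 10, -8, 8; E[Migration|do(Births=-4)] = 0.4.

0.4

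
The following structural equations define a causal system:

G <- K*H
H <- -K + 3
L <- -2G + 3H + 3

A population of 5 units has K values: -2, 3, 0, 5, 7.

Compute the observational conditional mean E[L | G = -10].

27.5

E[L|G=-10] averages over only the 2 units with G=-10 (K = -2, 5): L = 38, 17, mean 27.5.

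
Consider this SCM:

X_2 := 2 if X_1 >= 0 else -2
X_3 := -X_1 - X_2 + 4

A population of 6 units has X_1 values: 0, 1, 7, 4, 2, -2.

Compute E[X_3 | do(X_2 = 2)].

0

do(X_2=2) breaks X_2's dependence on X_1. With X_2=2 fixed, X_3 across the units is 2, 1, -5, -2, 0, 4, mean 0.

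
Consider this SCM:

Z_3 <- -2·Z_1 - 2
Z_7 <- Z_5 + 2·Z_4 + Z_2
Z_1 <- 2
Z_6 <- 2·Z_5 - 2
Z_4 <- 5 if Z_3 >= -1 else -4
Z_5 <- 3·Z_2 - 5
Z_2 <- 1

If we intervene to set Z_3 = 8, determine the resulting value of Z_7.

9

The intervention breaks the incoming arrows to Z_3: Z_3 <- -2·Z_1 - 2 no longer applies, and Z_3 = 8.
Z_4 = 5 if Z_3 >= -1 else -4  [with Z_3=8]  = 5
Z_5 = 3·Z_2 - 5  [with Z_2=1]  = -2
Z_7 = Z_5 + 2·Z_4 + Z_2  [with Z_5=-2, Z_4=5, Z_2=1]  = 9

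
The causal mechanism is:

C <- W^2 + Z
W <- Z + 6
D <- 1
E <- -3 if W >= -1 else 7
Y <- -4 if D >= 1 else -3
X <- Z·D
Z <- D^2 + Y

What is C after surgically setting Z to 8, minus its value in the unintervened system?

The intervention breaks the incoming arrows to Z: Z <- D^2 + Y no longer applies, and Z = 8.
W = Z + 6  [with Z=8]  = 14
C = W^2 + Z  [with W=14, Z=8]  = 204
Without intervention: Y = -4 if D >= 1 else -3  [with D=1]  = -4; Z = D^2 + Y  [with D=1, Y=-4]  = -3; W = Z + 6  [with Z=-3]  = 3; C = W^2 + Z  [with W=3, Z=-3]  = 6.
Change = 204 − 6 = 198.

198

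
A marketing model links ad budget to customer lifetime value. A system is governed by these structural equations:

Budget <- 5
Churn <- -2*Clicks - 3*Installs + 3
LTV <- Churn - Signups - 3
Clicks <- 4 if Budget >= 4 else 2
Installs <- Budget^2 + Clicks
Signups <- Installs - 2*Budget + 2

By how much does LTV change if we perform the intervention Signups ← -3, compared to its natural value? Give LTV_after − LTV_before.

Under do(Signups=-3), the mechanism Signups <- Installs - 2*Budget + 2 is discarded; Signups is fixed at -3.
Clicks = 4 if Budget >= 4 else 2  [with Budget=5]  = 4
Installs = Budget^2 + Clicks  [with Budget=5, Clicks=4]  = 29
Churn = -2*Clicks - 3*Installs + 3  [with Clicks=4, Installs=29]  = -92
LTV = Churn - Signups - 3  [with Churn=-92, Signups=-3]  = -92
Without intervention: Clicks = 4 if Budget >= 4 else 2  [with Budget=5]  = 4; Installs = Budget^2 + Clicks  [with Budget=5, Clicks=4]  = 29; Signups = Installs - 2*Budget + 2  [with Installs=29, Budget=5]  = 21; Churn = -2*Clicks - 3*Installs + 3  [with Clicks=4, Installs=29]  = -92; LTV = Churn - Signups - 3  [with Churn=-92, Signups=21]  = -116.
Change = -92 − (-116) = 24.

24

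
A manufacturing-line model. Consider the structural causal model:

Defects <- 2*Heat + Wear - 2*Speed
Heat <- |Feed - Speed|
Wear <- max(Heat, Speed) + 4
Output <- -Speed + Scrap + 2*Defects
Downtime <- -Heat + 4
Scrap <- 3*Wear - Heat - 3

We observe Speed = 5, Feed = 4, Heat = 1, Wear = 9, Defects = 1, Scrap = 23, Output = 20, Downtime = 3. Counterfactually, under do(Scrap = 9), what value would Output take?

6

Intervening sets Scrap = 9 and removes its equation (Scrap <- 3*Wear - Heat - 3).
Heat = |Feed - Speed|  [with Feed=4, Speed=5]  = 1
Wear = max(Heat, Speed) + 4  [with Heat=1, Speed=5]  = 9
Defects = 2*Heat + Wear - 2*Speed  [with Heat=1, Wear=9, Speed=5]  = 1
Output = -Speed + Scrap + 2*Defects  [with Speed=5, Scrap=9, Defects=1]  = 6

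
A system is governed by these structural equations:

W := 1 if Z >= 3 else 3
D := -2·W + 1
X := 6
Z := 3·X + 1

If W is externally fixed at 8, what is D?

-15

The intervention breaks the incoming arrows to W: W := 1 if Z >= 3 else 3 no longer applies, and W = 8.
D = -2·W + 1  [with W=8]  = -15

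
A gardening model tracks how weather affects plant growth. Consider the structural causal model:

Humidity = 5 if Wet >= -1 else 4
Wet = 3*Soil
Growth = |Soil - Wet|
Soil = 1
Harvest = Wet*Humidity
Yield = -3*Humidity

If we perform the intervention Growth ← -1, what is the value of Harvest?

The intervention breaks the incoming arrows to Growth: Growth = |Soil - Wet| no longer applies, and Growth = -1.
No directed path runs from Growth to Harvest, so Harvest keeps its natural value.
Wet = 3*Soil  [with Soil=1]  = 3
Humidity = 5 if Wet >= -1 else 4  [with Wet=3]  = 5
Harvest = Wet*Humidity  [with Wet=3, Humidity=5]  = 15

15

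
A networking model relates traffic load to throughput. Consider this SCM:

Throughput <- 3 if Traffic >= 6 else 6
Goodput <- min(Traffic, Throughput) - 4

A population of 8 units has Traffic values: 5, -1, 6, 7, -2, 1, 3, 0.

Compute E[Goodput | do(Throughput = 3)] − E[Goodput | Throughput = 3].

-1.75

Under do(Throughput=3), Throughput's equation is replaced by Throughput=3 for every unit. Per-unit Goodput: -1, -5, -1, -1, -6, -3, -1, -4. Mean = -2.75.
E[Goodput|Throughput=3] averages over only the 2 units with Throughput=3 (Traffic = 6, 7): Goodput = -1, -1, mean -1.
Difference = -2.75 − (-1) = -1.75.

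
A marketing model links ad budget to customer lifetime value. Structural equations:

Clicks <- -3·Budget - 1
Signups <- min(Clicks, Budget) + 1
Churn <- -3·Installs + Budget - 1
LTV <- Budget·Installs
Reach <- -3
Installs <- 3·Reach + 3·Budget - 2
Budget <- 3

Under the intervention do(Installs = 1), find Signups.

-9

Intervening sets Installs = 1 and removes its equation (Installs <- 3·Reach + 3·Budget - 2).
No directed path runs from Installs to Signups, so Signups keeps its natural value.
Clicks = -3·Budget - 1  [with Budget=3]  = -10
Signups = min(Clicks, Budget) + 1  [with Clicks=-10, Budget=3]  = -9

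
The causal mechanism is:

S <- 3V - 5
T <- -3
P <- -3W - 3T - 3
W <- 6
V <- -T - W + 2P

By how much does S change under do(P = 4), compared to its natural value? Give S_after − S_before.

96

do(P=4) replaces the equation P <- -3W - 3T - 3 with the constant P = 4.
V = -T - W + 2P  [with T=-3, W=6, P=4]  = 5
S = 3V - 5  [with V=5]  = 10
Without intervention: P = -3W - 3T - 3  [with W=6, T=-3]  = -12; V = -T - W + 2P  [with T=-3, W=6, P=-12]  = -27; S = 3V - 5  [with V=-27]  = -86.
Change = 10 − (-86) = 96.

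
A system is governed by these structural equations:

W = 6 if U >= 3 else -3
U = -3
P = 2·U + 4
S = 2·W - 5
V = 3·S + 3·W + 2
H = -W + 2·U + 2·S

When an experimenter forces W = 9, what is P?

-2

Under do(W=9), the mechanism W = 6 if U >= 3 else -3 is discarded; W is fixed at 9.
Since P is not a descendant of the intervened variable, it is unaffected.
P = 2·U + 4  [with U=-3]  = -2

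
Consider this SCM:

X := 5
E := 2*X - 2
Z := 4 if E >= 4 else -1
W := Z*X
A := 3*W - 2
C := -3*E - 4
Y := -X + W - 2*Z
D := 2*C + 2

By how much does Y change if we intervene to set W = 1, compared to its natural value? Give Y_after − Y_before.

-19

The intervention breaks the incoming arrows to W: W := Z*X no longer applies, and W = 1.
E = 2*X - 2  [with X=5]  = 8
Z = 4 if E >= 4 else -1  [with E=8]  = 4
Y = -X + W - 2*Z  [with X=5, W=1, Z=4]  = -12
Without intervention: E = 2*X - 2  [with X=5]  = 8; Z = 4 if E >= 4 else -1  [with E=8]  = 4; W = Z*X  [with Z=4, X=5]  = 20; Y = -X + W - 2*Z  [with X=5, W=20, Z=4]  = 7.
Change = -12 − 7 = -19.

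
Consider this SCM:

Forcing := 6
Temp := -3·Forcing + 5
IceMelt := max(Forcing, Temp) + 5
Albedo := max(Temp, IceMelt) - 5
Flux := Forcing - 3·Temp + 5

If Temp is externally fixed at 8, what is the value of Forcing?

6

Under do(Temp=8), the mechanism Temp := -3·Forcing + 5 is discarded; Temp is fixed at 8.
Forcing is not downstream of the intervention, so its value is determined by the original equations.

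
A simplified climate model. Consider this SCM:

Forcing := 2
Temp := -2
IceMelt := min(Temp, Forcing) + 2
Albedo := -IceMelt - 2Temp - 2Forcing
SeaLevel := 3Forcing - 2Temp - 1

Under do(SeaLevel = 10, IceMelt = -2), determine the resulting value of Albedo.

2

Under do(SeaLevel = 10, IceMelt = -2), each intervened variable's structural equation is replaced by its fixed value.
Albedo = -IceMelt - 2Temp - 2Forcing  [with IceMelt=-2, Temp=-2, Forcing=2]  = 2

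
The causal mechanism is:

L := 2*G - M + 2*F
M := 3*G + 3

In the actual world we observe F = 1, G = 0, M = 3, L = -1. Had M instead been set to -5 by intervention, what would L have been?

7

The intervention breaks the incoming arrows to M: M := 3*G + 3 no longer applies, and M = -5.
L = 2*G - M + 2*F  [with G=0, M=-5, F=1]  = 7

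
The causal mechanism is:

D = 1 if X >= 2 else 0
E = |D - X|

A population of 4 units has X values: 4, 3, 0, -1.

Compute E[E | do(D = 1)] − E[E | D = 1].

-0.5

The intervention sets D=1 in all 4 units regardless of X. Recomputing E per unit gives 3, 2, 1, 2; average 2.
Conditioning on D=1 selects the 2 unit(s) with X ∈ {4, 3}. Their E values: 3, 2. Mean = 2.5.
Difference = 2 − 2.5 = -0.5.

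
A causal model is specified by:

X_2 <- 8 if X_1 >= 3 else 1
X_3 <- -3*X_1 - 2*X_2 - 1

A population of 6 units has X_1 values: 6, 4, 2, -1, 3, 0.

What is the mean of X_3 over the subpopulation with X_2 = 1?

-4

Conditioning on X_2=1 selects the 3 unit(s) with X_1 ∈ {2, -1, 0}. Their X_3 values: -9, 0, -3. Mean = -4.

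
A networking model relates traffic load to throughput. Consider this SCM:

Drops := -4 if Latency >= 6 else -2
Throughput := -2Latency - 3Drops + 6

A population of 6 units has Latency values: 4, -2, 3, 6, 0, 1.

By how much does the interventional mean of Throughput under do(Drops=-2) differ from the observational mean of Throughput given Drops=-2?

-1.6

Under do(Drops=-2), Drops's equation is replaced by Drops=-2 for every unit. Per-unit Throughput: 4, 16, 6, 0, 12, 10. Mean = 8.
Conditioning on Drops=-2 selects the 5 unit(s) with Latency ∈ {4, -2, 3, 0, 1}. Their Throughput values: 4, 16, 6, 12, 10. Mean = 9.6.
Difference = 8 − 9.6 = -1.6.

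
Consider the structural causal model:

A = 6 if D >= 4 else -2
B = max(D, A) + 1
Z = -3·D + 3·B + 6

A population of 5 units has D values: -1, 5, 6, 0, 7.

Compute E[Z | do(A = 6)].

17.4

Every unit gets A=6 under the intervention. Z values become 30, 12, 9, 27, 9; E[Z|do(A=6)] = 17.4.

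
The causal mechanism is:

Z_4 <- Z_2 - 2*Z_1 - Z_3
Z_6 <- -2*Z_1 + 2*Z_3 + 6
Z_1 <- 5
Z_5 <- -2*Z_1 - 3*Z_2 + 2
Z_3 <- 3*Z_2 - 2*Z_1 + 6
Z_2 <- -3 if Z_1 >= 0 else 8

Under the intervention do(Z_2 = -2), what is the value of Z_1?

Under do(Z_2=-2), the mechanism Z_2 <- -3 if Z_1 >= 0 else 8 is discarded; Z_2 is fixed at -2.
Z_1 is not downstream of the intervention, so its value is determined by the original equations.

5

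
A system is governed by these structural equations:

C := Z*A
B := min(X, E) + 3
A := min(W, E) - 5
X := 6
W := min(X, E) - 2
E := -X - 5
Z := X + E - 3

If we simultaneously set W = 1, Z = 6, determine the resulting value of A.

The joint intervention fixes W = 1, Z = 6, removing each variable's own equation.
E = -X - 5  [with X=6]  = -11
A = min(W, E) - 5  [with W=1, E=-11]  = -16

-16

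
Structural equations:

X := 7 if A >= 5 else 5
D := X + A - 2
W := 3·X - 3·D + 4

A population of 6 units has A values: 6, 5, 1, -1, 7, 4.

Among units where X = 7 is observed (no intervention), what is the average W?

-8

E[W|X=7] averages over only the 3 units with X=7 (A = 6, 5, 7): W = -8, -5, -11, mean -8.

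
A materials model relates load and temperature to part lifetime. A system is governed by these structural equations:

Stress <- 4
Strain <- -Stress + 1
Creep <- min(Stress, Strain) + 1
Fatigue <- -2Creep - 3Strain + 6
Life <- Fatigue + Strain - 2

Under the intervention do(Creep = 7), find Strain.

-3

Under do(Creep=7), the mechanism Creep <- min(Stress, Strain) + 1 is discarded; Creep is fixed at 7.
Since Strain is not a descendant of the intervened variable, it is unaffected.
Strain = -Stress + 1  [with Stress=4]  = -3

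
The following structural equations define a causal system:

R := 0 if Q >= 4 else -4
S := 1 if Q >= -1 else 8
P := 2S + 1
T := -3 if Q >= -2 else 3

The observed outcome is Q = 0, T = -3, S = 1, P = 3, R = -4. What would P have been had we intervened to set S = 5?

11

The intervention breaks the incoming arrows to S: S := 1 if Q >= -1 else 8 no longer applies, and S = 5.
P = 2S + 1  [with S=5]  = 11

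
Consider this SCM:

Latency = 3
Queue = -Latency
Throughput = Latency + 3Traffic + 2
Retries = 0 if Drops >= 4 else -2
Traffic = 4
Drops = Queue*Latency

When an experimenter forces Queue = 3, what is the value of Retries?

do(Queue=3) replaces the equation Queue = -Latency with the constant Queue = 3.
Drops = Queue*Latency  [with Queue=3, Latency=3]  = 9
Retries = 0 if Drops >= 4 else -2  [with Drops=9]  = 0

0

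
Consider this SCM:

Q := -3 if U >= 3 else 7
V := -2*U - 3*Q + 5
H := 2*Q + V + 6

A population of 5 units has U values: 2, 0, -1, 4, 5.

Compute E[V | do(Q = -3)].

10

Every unit gets Q=-3 under the intervention. V values become 10, 14, 16, 6, 4; E[V|do(Q=-3)] = 10.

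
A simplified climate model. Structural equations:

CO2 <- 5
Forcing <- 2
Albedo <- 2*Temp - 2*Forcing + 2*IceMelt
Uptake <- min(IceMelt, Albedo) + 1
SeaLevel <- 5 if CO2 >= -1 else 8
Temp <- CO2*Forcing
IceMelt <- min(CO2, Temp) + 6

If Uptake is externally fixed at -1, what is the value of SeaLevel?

5

Intervening sets Uptake = -1 and removes its equation (Uptake <- min(IceMelt, Albedo) + 1).
Since SeaLevel is not a descendant of the intervened variable, it is unaffected.
SeaLevel = 5 if CO2 >= -1 else 8  [with CO2=5]  = 5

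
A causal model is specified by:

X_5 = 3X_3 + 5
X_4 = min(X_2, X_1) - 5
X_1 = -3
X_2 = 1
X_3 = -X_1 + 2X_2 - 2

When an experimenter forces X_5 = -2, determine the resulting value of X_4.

The intervention breaks the incoming arrows to X_5: X_5 = 3X_3 + 5 no longer applies, and X_5 = -2.
Since X_4 is not a descendant of the intervened variable, it is unaffected.
X_4 = min(X_2, X_1) - 5  [with X_2=1, X_1=-3]  = -8

-8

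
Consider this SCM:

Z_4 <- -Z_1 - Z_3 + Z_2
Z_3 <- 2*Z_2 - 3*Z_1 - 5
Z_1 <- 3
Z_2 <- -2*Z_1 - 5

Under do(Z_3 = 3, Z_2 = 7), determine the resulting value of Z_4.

1

The joint intervention fixes Z_3 = 3, Z_2 = 7, removing each variable's own equation.
Z_4 = -Z_1 - Z_3 + Z_2  [with Z_1=3, Z_3=3, Z_2=7]  = 1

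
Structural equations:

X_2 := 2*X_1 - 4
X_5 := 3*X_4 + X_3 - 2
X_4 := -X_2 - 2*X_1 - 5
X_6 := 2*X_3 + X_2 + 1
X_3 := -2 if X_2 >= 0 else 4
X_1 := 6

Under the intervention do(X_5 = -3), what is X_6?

5

The intervention breaks the incoming arrows to X_5: X_5 := 3*X_4 + X_3 - 2 no longer applies, and X_5 = -3.
Since X_6 is not a descendant of the intervened variable, it is unaffected.
X_2 = 2*X_1 - 4  [with X_1=6]  = 8
X_3 = -2 if X_2 >= 0 else 4  [with X_2=8]  = -2
X_6 = 2*X_3 + X_2 + 1  [with X_3=-2, X_2=8]  = 5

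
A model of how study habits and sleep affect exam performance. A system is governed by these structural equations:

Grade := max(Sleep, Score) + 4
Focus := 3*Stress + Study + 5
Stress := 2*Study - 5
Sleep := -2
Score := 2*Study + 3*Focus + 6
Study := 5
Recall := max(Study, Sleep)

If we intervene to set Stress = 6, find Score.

100

do(Stress=6) replaces the equation Stress := 2*Study - 5 with the constant Stress = 6.
Focus = 3*Stress + Study + 5  [with Stress=6, Study=5]  = 28
Score = 2*Study + 3*Focus + 6  [with Study=5, Focus=28]  = 100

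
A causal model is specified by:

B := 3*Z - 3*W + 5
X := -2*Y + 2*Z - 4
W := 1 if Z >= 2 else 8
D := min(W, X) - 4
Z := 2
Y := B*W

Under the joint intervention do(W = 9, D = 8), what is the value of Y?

The joint intervention fixes W = 9, D = 8, removing each variable's own equation.
B = 3*Z - 3*W + 5  [with Z=2, W=9]  = -16
Y = B*W  [with B=-16, W=9]  = -144

-144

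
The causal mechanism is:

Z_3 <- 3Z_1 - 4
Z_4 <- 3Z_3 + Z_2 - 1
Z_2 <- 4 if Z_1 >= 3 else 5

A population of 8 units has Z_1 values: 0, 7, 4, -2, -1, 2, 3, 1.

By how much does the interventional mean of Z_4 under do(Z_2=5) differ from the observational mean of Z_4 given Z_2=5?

15.75

do(Z_2=5) breaks Z_2's dependence on Z_1. With Z_2=5 fixed, Z_4 across the units is -8, 55, 28, -26, -17, 10, 19, 1, mean 7.75.
Observing Z_2=5 restricts to units where Z_2's equation naturally yields 5: Z_1 ∈ {0, -2, -1, 2, 1}. In that subpopulation Z_4 = -8, -26, -17, 10, 1, mean -8.
Difference = 7.75 − (-8) = 15.75.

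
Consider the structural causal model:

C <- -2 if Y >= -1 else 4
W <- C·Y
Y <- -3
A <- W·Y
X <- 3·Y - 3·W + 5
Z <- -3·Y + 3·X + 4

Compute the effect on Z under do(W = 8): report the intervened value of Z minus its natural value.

The intervention breaks the incoming arrows to W: W <- C·Y no longer applies, and W = 8.
X = 3·Y - 3·W + 5  [with Y=-3, W=8]  = -28
Z = -3·Y + 3·X + 4  [with Y=-3, X=-28]  = -71
Without intervention: C = -2 if Y >= -1 else 4  [with Y=-3]  = 4; W = C·Y  [with C=4, Y=-3]  = -12; X = 3·Y - 3·W + 5  [with Y=-3, W=-12]  = 32; Z = -3·Y + 3·X + 4  [with Y=-3, X=32]  = 109.
Change = -71 − 109 = -180.

-180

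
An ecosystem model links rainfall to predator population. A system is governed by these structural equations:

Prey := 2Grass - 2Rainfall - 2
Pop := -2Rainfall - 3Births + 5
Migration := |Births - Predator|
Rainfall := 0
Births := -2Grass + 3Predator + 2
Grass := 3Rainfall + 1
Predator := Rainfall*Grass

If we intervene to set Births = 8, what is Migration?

The intervention breaks the incoming arrows to Births: Births := -2Grass + 3Predator + 2 no longer applies, and Births = 8.
Grass = 3Rainfall + 1  [with Rainfall=0]  = 1
Predator = Rainfall*Grass  [with Rainfall=0, Grass=1]  = 0
Migration = |Births - Predator|  [with Births=8, Predator=0]  = 8

8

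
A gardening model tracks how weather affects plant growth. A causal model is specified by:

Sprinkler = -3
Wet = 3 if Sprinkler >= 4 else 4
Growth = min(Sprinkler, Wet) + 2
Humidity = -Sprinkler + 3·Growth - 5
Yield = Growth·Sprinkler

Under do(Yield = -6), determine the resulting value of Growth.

do(Yield=-6) replaces the equation Yield = Growth·Sprinkler with the constant Yield = -6.
Growth is not downstream of the intervention, so its value is determined by the original equations.
Wet = 3 if Sprinkler >= 4 else 4  [with Sprinkler=-3]  = 4
Growth = min(Sprinkler, Wet) + 2  [with Sprinkler=-3, Wet=4]  = -1

-1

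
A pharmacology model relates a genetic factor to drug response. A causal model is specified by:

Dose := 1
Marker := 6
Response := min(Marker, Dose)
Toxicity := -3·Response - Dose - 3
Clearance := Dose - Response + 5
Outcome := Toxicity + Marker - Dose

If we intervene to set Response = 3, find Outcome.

-8

The intervention breaks the incoming arrows to Response: Response := min(Marker, Dose) no longer applies, and Response = 3.
Toxicity = -3·Response - Dose - 3  [with Response=3, Dose=1]  = -13
Outcome = Toxicity + Marker - Dose  [with Toxicity=-13, Marker=6, Dose=1]  = -8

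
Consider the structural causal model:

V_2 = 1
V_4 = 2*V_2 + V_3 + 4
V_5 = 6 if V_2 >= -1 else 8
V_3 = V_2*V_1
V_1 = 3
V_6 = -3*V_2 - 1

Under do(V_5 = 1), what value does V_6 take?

-4

The intervention breaks the incoming arrows to V_5: V_5 = 6 if V_2 >= -1 else 8 no longer applies, and V_5 = 1.
Since V_6 is not a descendant of the intervened variable, it is unaffected.
V_6 = -3*V_2 - 1  [with V_2=1]  = -4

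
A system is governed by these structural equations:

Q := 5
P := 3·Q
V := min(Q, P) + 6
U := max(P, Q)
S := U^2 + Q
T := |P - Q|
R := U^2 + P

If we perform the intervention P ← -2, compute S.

30

do(P=-2) replaces the equation P := 3·Q with the constant P = -2.
U = max(P, Q)  [with P=-2, Q=5]  = 5
S = U^2 + Q  [with U=5, Q=5]  = 30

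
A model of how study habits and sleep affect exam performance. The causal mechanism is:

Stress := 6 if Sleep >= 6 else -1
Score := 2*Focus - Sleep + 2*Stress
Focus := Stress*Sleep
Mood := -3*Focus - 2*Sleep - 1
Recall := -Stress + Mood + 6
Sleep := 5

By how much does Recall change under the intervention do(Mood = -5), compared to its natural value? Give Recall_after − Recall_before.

The intervention breaks the incoming arrows to Mood: Mood := -3*Focus - 2*Sleep - 1 no longer applies, and Mood = -5.
Stress = 6 if Sleep >= 6 else -1  [with Sleep=5]  = -1
Recall = -Stress + Mood + 6  [with Stress=-1, Mood=-5]  = 2
Without intervention: Stress = 6 if Sleep >= 6 else -1  [with Sleep=5]  = -1; Focus = Stress*Sleep  [with Stress=-1, Sleep=5]  = -5; Mood = -3*Focus - 2*Sleep - 1  [with Focus=-5, Sleep=5]  = 4; Recall = -Stress + Mood + 6  [with Stress=-1, Mood=4]  = 11.
Change = 2 − 11 = -9.

-9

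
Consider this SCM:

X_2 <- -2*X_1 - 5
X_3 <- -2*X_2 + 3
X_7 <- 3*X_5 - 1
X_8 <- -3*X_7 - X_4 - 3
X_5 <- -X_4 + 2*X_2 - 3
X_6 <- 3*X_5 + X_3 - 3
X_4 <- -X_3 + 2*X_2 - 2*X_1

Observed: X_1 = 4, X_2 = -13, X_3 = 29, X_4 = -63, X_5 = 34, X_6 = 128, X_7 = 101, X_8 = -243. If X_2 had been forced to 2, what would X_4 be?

-3

Under do(X_2=2), the mechanism X_2 <- -2*X_1 - 5 is discarded; X_2 is fixed at 2.
X_3 = -2*X_2 + 3  [with X_2=2]  = -1
X_4 = -X_3 + 2*X_2 - 2*X_1  [with X_3=-1, X_2=2, X_1=4]  = -3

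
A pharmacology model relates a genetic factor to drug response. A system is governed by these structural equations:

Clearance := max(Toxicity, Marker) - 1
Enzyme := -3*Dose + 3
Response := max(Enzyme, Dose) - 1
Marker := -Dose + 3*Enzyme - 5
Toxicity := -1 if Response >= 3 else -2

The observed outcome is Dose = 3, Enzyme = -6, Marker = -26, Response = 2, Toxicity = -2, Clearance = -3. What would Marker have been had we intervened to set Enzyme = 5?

The intervention breaks the incoming arrows to Enzyme: Enzyme := -3*Dose + 3 no longer applies, and Enzyme = 5.
Marker = -Dose + 3*Enzyme - 5  [with Dose=3, Enzyme=5]  = 7

7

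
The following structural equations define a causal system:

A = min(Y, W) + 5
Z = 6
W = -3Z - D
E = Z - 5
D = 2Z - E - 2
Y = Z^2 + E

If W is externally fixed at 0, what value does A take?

5

Under do(W=0), the mechanism W = -3Z - D is discarded; W is fixed at 0.
E = Z - 5  [with Z=6]  = 1
Y = Z^2 + E  [with Z=6, E=1]  = 37
A = min(Y, W) + 5  [with Y=37, W=0]  = 5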